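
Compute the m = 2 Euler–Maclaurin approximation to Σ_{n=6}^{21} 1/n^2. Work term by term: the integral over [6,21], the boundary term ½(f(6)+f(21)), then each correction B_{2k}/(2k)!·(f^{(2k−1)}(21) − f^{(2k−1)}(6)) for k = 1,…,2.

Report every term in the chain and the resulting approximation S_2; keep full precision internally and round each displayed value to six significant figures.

S_2 ≈ 0.134820

The integral term ∫_6^21 1/x^2 dx = 0.119048.
Boundary: ½(f(6) + f(21)) = ½(0.0277778 + 0.00226757) = 0.0150227.
So far: 0.134070.
k=1: B_{2}/(2)! × [f^{(1)}(21) − f^{(1)}(6)] = 1/12 × (-0.000215959 − (-0.00925926)) = 0.000753608.
Running total after k=1: 0.134824.
k=2: B_{4}/(4)! × [f^{(3)}(21) − f^{(3)}(6)] = −1/720 × (-5.87645e-06 − (-0.00308642)) = -4.27853e-06.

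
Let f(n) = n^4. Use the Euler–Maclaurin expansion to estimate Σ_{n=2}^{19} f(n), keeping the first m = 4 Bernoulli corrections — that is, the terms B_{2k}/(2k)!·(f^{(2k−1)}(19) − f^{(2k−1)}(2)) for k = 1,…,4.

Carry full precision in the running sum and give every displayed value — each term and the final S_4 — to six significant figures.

S_4 ≈ 562665

∫_2^19 x^4 dx evaluates to 495213.
½[f(2) + f(19)] = ½[16.0000 + 130321] = 65168.5.
Integral + boundary = 560382.
k=1: B_{2}/(2)! × [f^{(1)}(19) − f^{(1)}(2)] = 1/12 × (27436.0 − 32.0000) = 2283.67.
Running total after k=1: 562666.
k=2: B_{4}/(4)! × [f^{(3)}(19) − f^{(3)}(2)] = −1/720 × (456.000 − 48.0000) = -0.566667.
Running total after k=2: 562665.
k=3: B_{6}/(6)! × [f^{(5)}(19) − f^{(5)}(2)] = 1/30240 × (0.00000 − 0.00000) = 0.00000.
Running total after k=3: 562665.
k=4: B_{8}/(8)! × [f^{(7)}(19) − f^{(7)}(2)] = −1/1209600 × (0.00000 − 0.00000) = 0.00000.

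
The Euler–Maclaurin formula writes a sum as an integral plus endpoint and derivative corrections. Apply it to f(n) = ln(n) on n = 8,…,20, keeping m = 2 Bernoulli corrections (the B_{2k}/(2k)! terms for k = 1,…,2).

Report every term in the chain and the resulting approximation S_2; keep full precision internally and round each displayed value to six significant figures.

∫_8^20 ln(x) dx evaluates to 31.2791.
Boundary: ½(f(8) + f(20)) = ½(2.07944 + 2.99573) = 2.53759.
Running total after boundary: 33.8167.
k=1: B_{2}/(2)! × [f^{(1)}(20) − f^{(1)}(8)] = 1/12 × (0.0500000 − 0.125000) = -0.00625000.
Running total after k=1: 33.8105.
k=2: B_{4}/(4)! × [f^{(3)}(20) − f^{(3)}(8)] = −1/720 × (0.000250000 − 0.00390625) = 5.07812e-06.

S_2 ≈ 33.8105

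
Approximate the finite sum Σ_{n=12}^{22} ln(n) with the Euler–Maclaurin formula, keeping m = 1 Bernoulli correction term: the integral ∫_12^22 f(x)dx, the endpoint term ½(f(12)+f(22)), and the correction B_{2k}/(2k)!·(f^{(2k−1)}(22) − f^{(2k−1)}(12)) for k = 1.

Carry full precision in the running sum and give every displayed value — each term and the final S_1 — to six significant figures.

S_1 ≈ 30.9689

∫_12^22 ln(x) dx evaluates to 28.1841.
Endpoint term: (f(12) + f(22))/2 = (2.48491 + 3.09104)/2 = 2.78797.
Integral + boundary = 30.9720.
k=1: B_{2}/(2)! × [f^{(1)}(22) − f^{(1)}(12)] = 1/12 × (0.0454545 − 0.0833333) = -0.00315657.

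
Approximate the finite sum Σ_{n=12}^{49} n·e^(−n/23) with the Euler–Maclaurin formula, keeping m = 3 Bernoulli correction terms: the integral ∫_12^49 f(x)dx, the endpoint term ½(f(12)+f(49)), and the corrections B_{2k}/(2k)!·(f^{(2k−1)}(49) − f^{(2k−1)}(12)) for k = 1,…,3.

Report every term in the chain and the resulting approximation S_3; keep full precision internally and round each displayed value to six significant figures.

S_3 ≈ 287.485

∫_12^49 x·e^(−x/23) dx evaluates to 281.048.
Boundary: ½(f(12) + f(49)) = ½(7.12185 + 5.82050) = 6.47117.
So far: 287.520.
Order-1 term: 1/12 · (-0.134279 − 0.283842) = -0.0348434.
After k=1: 287.485.
Order-2 term: −1/720 · (0.000195259 − 0.00278037) = 3.59044e-06.
After k=2: 287.485.
Order-3 term: 1/30240 · (1.21806e-06 − 9.49751e-06) = -2.73791e-10.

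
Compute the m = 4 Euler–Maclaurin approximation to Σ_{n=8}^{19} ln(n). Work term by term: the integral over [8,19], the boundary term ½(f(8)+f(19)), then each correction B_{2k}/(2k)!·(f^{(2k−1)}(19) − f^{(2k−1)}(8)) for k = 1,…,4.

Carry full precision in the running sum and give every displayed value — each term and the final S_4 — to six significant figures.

S_4 ≈ 30.8147

∫_8^19 ln(x) dx evaluates to 28.3088.
Endpoint term: (f(8) + f(19))/2 = (2.07944 + 2.94444)/2 = 2.51194.
So far: 30.8207.
Order-1 term: 1/12 · (0.0526316 − 0.125000) = -0.00603070.
Running total after k=1: 30.8147.
Order-2 term: −1/720 · (0.000291588 − 0.00390625) = 5.02036e-06.
Running total after k=2: 30.8147.
Order-3 term: 1/30240 · (9.69267e-06 − 0.000732422) = -2.38998e-08.
Running total after k=3: 30.8147.
Order-4 term: −1/1209600 · (8.05485e-07 − 0.000343323) = 2.83166e-10.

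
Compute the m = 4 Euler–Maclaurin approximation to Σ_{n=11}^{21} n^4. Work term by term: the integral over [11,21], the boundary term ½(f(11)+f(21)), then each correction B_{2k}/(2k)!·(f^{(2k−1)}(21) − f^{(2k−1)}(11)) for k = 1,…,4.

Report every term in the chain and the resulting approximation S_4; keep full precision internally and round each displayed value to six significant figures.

The integral term ∫_11^21 x^4 dx = 784610.
Endpoint term: (f(11) + f(21))/2 = (14641.0 + 194481)/2 = 104561.
Integral + boundary = 889171.
Order-1 term: 1/12 · (37044.0 − 5324.00) = 2643.33.
Running total after k=1: 891814.
Order-2 term: −1/720 · (504.000 − 264.000) = -0.333333.
Running total after k=2: 891814.
Order-3 term: 1/30240 · (0.00000 − 0.00000) = 0.00000.
Running total after k=3: 891814.
Order-4 term: −1/1209600 · (0.00000 − 0.00000) = 0.00000.

S_4 ≈ 891814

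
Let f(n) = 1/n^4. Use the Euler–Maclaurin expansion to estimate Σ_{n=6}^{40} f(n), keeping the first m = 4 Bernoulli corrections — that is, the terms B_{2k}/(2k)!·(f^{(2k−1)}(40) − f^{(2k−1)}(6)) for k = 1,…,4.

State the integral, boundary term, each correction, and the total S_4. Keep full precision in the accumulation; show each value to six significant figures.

The integral term ∫_6^40 1/x^4 dx = 0.00153800.
½[f(6) + f(40)] = ½[0.000771605 + 3.90625e-07] = 0.000385998.
Integral + boundary = 0.00192400.
Correction k=1: B_{2}/2! · (f^{(1)}(40) − f^{(1)}(6)) = 1/12 · (-3.90625e-08 − (-0.000514403)) = 4.28637e-05.
After k=1: 0.00196686.
Correction k=2: B_{4}/4! · (f^{(3)}(40) − f^{(3)}(6)) = −1/720 · (-7.32422e-10 − (-0.000428669)) = -5.95373e-07.
After k=2: 0.00196627.
Correction k=3: B_{6}/6! · (f^{(5)}(40) − f^{(5)}(6)) = 1/30240 · (-2.56348e-11 − (-0.000666819)) = 2.20509e-08.
After k=3: 0.00196629.
Correction k=4: B_{8}/8! · (f^{(7)}(40) − f^{(7)}(6)) = −1/1209600 · (-1.44196e-12 − (-0.00166705)) = -1.37818e-09.

S_4 ≈ 0.00196629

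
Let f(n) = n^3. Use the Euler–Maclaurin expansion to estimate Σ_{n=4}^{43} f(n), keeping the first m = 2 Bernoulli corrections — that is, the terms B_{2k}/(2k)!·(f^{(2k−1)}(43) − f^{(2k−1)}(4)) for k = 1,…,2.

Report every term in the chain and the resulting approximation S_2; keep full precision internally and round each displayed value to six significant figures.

S_2 ≈ 894880

∫_4^43 x^3 dx evaluates to 854636.
Boundary: ½(f(4) + f(43)) = ½(64.0000 + 79507.0) = 39785.5.
Integral + boundary = 894422.
Order-1 term: 1/12 · (5547.00 − 48.0000) = 458.250.
Running total after k=1: 894880.
Order-2 term: −1/720 · (6.00000 − 6.00000) = 0.00000.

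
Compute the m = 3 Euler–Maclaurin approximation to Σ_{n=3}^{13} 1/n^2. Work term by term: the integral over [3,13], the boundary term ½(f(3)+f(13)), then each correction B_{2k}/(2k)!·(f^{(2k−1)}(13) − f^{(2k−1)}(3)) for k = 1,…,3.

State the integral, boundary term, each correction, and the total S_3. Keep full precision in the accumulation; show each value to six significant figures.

∫_3^13 1/x^2 dx evaluates to 0.256410.
Endpoint term: (f(3) + f(13))/2 = (0.111111 + 0.00591716)/2 = 0.0585141.
So far: 0.314924.
Correction k=1: B_{2}/2! · (f^{(1)}(13) − f^{(1)}(3)) = 1/12 · (-0.000910332 − (-0.0740741)) = 0.00609698.
After k=1: 0.321021.
Correction k=2: B_{4}/4! · (f^{(3)}(13) − f^{(3)}(3)) = −1/720 · (-6.46390e-05 − (-0.0987654)) = -0.000137084.
After k=2: 0.320884.
Correction k=3: B_{6}/6! · (f^{(5)}(13) − f^{(5)}(3)) = 1/30240 · (-1.14744e-05 − (-0.329218)) = 1.08865e-05.

S_3 ≈ 0.320895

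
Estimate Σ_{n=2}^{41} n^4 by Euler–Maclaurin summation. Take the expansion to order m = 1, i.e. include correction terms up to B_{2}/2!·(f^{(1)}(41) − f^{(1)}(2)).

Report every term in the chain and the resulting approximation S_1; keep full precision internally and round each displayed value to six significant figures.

S_1 ≈ 2.46071e+07

∫_2^41 x^4 dx evaluates to 2.31712e+07.
½[f(2) + f(41)] = ½[16.0000 + 2.82576e+06] = 1.41289e+06.
Running total after boundary: 2.45841e+07.
k=1: B_{2}/(2)! × [f^{(1)}(41) − f^{(1)}(2)] = 1/12 × (275684 − 32.0000) = 22971.0.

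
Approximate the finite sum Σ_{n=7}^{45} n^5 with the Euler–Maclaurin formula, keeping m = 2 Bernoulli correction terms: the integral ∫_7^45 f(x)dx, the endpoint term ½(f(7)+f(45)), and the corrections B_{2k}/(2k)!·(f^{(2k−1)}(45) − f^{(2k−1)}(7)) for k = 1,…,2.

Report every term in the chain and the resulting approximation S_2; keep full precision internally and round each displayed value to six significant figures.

Integral: ∫_7^45 x^5 dx = 1.38394e+09.
Boundary: ½(f(7) + f(45)) = ½(16807.0 + 1.84528e+08) = 9.22725e+07.
Integral + boundary = 1.47621e+09.
Correction k=1: B_{2}/2! · (f^{(1)}(45) − f^{(1)}(7)) = 1/12 · (2.05031e+07 − 12005.0) = 1.70759e+06.
Partial sum through k=1: 1.47792e+09.
Correction k=2: B_{4}/4! · (f^{(3)}(45) − f^{(3)}(7)) = −1/720 · (121500 − 2940.00) = -164.667.

S_2 ≈ 1.47792e+09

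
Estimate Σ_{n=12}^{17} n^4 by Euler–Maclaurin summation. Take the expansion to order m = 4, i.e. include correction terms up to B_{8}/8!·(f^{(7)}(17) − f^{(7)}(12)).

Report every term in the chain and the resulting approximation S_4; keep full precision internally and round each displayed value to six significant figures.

S_4 ≈ 287395

∫_12^17 x^4 dx evaluates to 234205.
½[f(12) + f(17)] = ½[20736.0 + 83521.0] = 52128.5.
So far: 286334.
Correction k=1: B_{2}/2! · (f^{(1)}(17) − f^{(1)}(12)) = 1/12 · (19652.0 − 6912.00) = 1061.67.
After k=1: 287395.
Correction k=2: B_{4}/4! · (f^{(3)}(17) − f^{(3)}(12)) = −1/720 · (408.000 − 288.000) = -0.166667.
After k=2: 287395.
Correction k=3: B_{6}/6! · (f^{(5)}(17) − f^{(5)}(12)) = 1/30240 · (0.00000 − 0.00000) = 0.00000.
After k=3: 287395.
Correction k=4: B_{8}/8! · (f^{(7)}(17) − f^{(7)}(12)) = −1/1209600 · (0.00000 − 0.00000) = 0.00000.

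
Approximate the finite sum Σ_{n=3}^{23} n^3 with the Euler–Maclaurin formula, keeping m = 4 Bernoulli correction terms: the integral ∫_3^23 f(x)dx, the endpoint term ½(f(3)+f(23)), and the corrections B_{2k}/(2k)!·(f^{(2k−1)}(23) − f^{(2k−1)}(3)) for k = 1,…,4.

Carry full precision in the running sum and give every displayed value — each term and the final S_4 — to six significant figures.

S_4 ≈ 76167.0

The integral term ∫_3^23 x^3 dx = 69940.0.
Boundary: ½(f(3) + f(23)) = ½(27.0000 + 12167.0) = 6097.00.
Running total after boundary: 76037.0.
Correction k=1: B_{2}/2! · (f^{(1)}(23) − f^{(1)}(3)) = 1/12 · (1587.00 − 27.0000) = 130.000.
Partial sum through k=1: 76167.0.
Correction k=2: B_{4}/4! · (f^{(3)}(23) − f^{(3)}(3)) = −1/720 · (6.00000 − 6.00000) = 0.00000.
Partial sum through k=2: 76167.0.
Correction k=3: B_{6}/6! · (f^{(5)}(23) − f^{(5)}(3)) = 1/30240 · (0.00000 − 0.00000) = 0.00000.
Partial sum through k=3: 76167.0.
Correction k=4: B_{8}/8! · (f^{(7)}(23) − f^{(7)}(3)) = −1/1209600 · (0.00000 − 0.00000) = 0.00000.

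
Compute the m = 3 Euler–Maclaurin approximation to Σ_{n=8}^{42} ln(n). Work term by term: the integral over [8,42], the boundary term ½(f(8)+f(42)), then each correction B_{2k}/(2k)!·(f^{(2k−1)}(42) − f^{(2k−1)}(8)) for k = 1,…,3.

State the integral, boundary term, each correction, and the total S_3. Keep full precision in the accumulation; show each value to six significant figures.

Integral: ∫_8^42 ln(x) dx = 106.347.
Boundary: ½(f(8) + f(42)) = ½(2.07944 + 3.73767) = 2.90856.
So far: 109.255.
Order-1 term: 1/12 · (0.0238095 − 0.125000) = -0.00843254.
Running total after k=1: 109.247.
Order-2 term: −1/720 · (2.69949e-05 − 0.00390625) = 5.38785e-06.
Running total after k=2: 109.247.
Order-3 term: 1/30240 · (1.83639e-07 − 0.000732422) = -2.42142e-08.

S_3 ≈ 109.247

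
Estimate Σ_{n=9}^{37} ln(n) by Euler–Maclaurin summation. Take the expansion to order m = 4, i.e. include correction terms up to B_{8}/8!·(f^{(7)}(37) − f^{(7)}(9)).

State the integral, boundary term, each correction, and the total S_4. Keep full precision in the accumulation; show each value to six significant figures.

S_4 ≈ 88.7260

The integral term ∫_9^37 ln(x) dx = 85.8289.
½[f(9) + f(37)] = ½[2.19722 + 3.61092] = 2.90407.
Running total after boundary: 88.7330.
Correction k=1: B_{2}/2! · (f^{(1)}(37) − f^{(1)}(9)) = 1/12 · (0.0270270 − 0.111111) = -0.00700701.
Partial sum through k=1: 88.7260.
Correction k=2: B_{4}/4! · (f^{(3)}(37) − f^{(3)}(9)) = −1/720 · (3.94843e-05 − 0.00274348) = 3.75556e-06.
Partial sum through k=2: 88.7260.
Correction k=3: B_{6}/6! · (f^{(5)}(37) − f^{(5)}(9)) = 1/30240 · (3.46101e-07 − 0.000406442) = -1.34291e-08.
Partial sum through k=3: 88.7260.
Correction k=4: B_{8}/8! · (f^{(7)}(37) − f^{(7)}(9)) = −1/1209600 · (7.58439e-09 − 0.000150534) = 1.24443e-10.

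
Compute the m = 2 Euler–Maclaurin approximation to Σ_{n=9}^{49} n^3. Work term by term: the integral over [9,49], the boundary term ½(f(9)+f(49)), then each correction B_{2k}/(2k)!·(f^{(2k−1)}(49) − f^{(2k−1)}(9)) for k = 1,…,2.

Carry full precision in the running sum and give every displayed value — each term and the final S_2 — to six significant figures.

S_2 ≈ 1.49933e+06

∫_9^49 x^3 dx evaluates to 1.43956e+06.
½[f(9) + f(49)] = ½[729.000 + 117649] = 59189.0.
So far: 1.49875e+06.
Correction k=1: B_{2}/2! · (f^{(1)}(49) − f^{(1)}(9)) = 1/12 · (7203.00 − 243.000) = 580.000.
Running total after k=1: 1.49933e+06.
Correction k=2: B_{4}/4! · (f^{(3)}(49) − f^{(3)}(9)) = −1/720 · (6.00000 − 6.00000) = 0.00000.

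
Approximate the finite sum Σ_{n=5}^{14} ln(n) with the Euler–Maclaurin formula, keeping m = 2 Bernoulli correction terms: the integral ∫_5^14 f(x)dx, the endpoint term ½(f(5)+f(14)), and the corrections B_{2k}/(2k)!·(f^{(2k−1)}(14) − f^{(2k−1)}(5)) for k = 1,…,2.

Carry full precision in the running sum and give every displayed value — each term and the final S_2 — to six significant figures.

The integral term ∫_5^14 ln(x) dx = 19.8996.
½[f(5) + f(14)] = ½[1.60944 + 2.63906] = 2.12425.
Running total after boundary: 22.0239.
Correction k=1: B_{2}/2! · (f^{(1)}(14) − f^{(1)}(5)) = 1/12 · (0.0714286 − 0.200000) = -0.0107143.
Partial sum through k=1: 22.0131.
Correction k=2: B_{4}/4! · (f^{(3)}(14) − f^{(3)}(5)) = −1/720 · (0.000728863 − 0.0160000) = 2.12099e-05.

S_2 ≈ 22.0132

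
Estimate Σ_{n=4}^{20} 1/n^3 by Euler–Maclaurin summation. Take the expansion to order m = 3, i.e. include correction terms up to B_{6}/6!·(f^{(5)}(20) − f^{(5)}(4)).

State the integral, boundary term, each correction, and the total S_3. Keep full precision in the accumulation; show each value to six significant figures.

S_3 ≈ 0.0388309

The integral term ∫_4^20 1/x^3 dx = 0.0300000.
Endpoint term: (f(4) + f(20))/2 = (0.0156250 + 0.000125000)/2 = 0.00787500.
So far: 0.0378750.
Correction k=1: B_{2}/2! · (f^{(1)}(20) − f^{(1)}(4)) = 1/12 · (-1.87500e-05 − (-0.0117188)) = 0.000975000.
Partial sum through k=1: 0.0388500.
Correction k=2: B_{4}/4! · (f^{(3)}(20) − f^{(3)}(4)) = −1/720 · (-9.37500e-07 − (-0.0146484)) = -2.03437e-05.
Partial sum through k=2: 0.0388297.
Correction k=3: B_{6}/6! · (f^{(5)}(20) − f^{(5)}(4)) = 1/30240 · (-9.84375e-08 − (-0.0384521)) = 1.27156e-06.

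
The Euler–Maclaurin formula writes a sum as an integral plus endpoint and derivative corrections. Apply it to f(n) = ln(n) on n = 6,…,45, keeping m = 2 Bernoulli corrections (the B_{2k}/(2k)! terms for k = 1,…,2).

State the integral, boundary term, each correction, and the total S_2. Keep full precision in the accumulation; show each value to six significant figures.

Integral: ∫_6^45 ln(x) dx = 121.549.
½[f(6) + f(45)] = ½[1.79176 + 3.80666] = 2.79921.
So far: 124.348.
Correction k=1: B_{2}/2! · (f^{(1)}(45) − f^{(1)}(6)) = 1/12 · (0.0222222 − 0.166667) = -0.0120370.
Partial sum through k=1: 124.336.
Correction k=2: B_{4}/4! · (f^{(3)}(45) − f^{(3)}(6)) = −1/720 · (2.19479e-05 − 0.00925926) = 1.28296e-05.

S_2 ≈ 124.336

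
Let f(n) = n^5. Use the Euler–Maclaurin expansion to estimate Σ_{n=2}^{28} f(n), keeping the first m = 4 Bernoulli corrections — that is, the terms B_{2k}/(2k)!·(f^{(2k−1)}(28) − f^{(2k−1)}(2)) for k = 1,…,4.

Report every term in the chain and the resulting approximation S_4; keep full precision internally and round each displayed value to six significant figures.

∫_2^28 x^5 dx evaluates to 8.03150e+07.
Endpoint term: (f(2) + f(28))/2 = (32.0000 + 1.72104e+07)/2 = 8.60520e+06.
Running total after boundary: 8.89202e+07.
k=1: B_{2}/(2)! × [f^{(1)}(28) − f^{(1)}(2)] = 1/12 × (3.07328e+06 − 80.0000) = 256100.
Running total after k=1: 8.91763e+07.
k=2: B_{4}/(4)! × [f^{(3)}(28) − f^{(3)}(2)] = −1/720 × (47040.0 − 240.000) = -65.0000.
Running total after k=2: 8.91763e+07.
k=3: B_{6}/(6)! × [f^{(5)}(28) − f^{(5)}(2)] = 1/30240 × (120.000 − 120.000) = 0.00000.
Running total after k=3: 8.91763e+07.
k=4: B_{8}/(8)! × [f^{(7)}(28) − f^{(7)}(2)] = −1/1209600 × (0.00000 − 0.00000) = 0.00000.

S_4 ≈ 8.91763e+07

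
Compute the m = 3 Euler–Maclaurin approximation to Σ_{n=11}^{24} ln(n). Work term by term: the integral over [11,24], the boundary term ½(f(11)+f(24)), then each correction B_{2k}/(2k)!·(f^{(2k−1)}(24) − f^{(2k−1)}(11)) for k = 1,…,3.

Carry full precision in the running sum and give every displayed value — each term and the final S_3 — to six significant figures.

S_3 ≈ 39.6803

The integral term ∫_11^24 ln(x) dx = 36.8964.
Boundary: ½(f(11) + f(24)) = ½(2.39790 + 3.17805) = 2.78797.
Running total after boundary: 39.6844.
Correction k=1: B_{2}/2! · (f^{(1)}(24) − f^{(1)}(11)) = 1/12 · (0.0416667 − 0.0909091) = -0.00410354.
Running total after k=1: 39.6803.
Correction k=2: B_{4}/4! · (f^{(3)}(24) − f^{(3)}(11)) = −1/720 · (0.000144676 − 0.00150263) = 1.88605e-06.
Running total after k=2: 39.6803.
Correction k=3: B_{6}/6! · (f^{(5)}(24) − f^{(5)}(11)) = 1/30240 · (3.01408e-06 − 0.000149021) = -4.82827e-09.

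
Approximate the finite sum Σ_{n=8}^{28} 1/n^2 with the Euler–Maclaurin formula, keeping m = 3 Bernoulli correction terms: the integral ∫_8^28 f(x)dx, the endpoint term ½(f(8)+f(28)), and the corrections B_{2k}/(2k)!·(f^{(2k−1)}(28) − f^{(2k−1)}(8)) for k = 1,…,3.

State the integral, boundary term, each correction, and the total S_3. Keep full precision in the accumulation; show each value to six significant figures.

The integral term ∫_8^28 1/x^2 dx = 0.0892857.
Boundary: ½(f(8) + f(28)) = ½(0.0156250 + 0.00127551) = 0.00845026.
Running total after boundary: 0.0977360.
Order-1 term: 1/12 · (-9.11079e-05 − (-0.00390625)) = 0.000317929.
Running total after k=1: 0.0980539.
Order-2 term: −1/720 · (-1.39451e-06 − (-0.000732422)) = -1.01532e-06.
Running total after k=2: 0.0980529.
Order-3 term: 1/30240 · (-5.33613e-08 − (-0.000343323)) = 1.13515e-08.

S_3 ≈ 0.0980529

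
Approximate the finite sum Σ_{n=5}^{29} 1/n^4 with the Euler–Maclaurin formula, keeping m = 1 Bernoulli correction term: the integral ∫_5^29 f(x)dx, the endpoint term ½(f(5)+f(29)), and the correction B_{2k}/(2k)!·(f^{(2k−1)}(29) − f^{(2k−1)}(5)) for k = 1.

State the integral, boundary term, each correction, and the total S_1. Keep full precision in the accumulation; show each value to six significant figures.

S_1 ≈ 0.00356036

Integral: ∫_5^29 1/x^4 dx = 0.00265300.
Boundary: ½(f(5) + f(29)) = ½(0.00160000 + 1.41387e-06) = 0.000800707.
Integral + boundary = 0.00345371.
Correction k=1: B_{2}/2! · (f^{(1)}(29) − f^{(1)}(5)) = 1/12 · (-1.95016e-07 − (-0.00128000)) = 0.000106650.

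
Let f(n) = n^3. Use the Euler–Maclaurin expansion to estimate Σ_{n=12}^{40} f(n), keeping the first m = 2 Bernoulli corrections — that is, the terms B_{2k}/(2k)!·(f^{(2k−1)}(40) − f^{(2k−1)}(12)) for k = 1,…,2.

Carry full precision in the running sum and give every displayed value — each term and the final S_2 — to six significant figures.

∫_12^40 x^3 dx evaluates to 634816.
Boundary: ½(f(12) + f(40)) = ½(1728.00 + 64000.0) = 32864.0.
Running total after boundary: 667680.
Correction k=1: B_{2}/2! · (f^{(1)}(40) − f^{(1)}(12)) = 1/12 · (4800.00 − 432.000) = 364.000.
Partial sum through k=1: 668044.
Correction k=2: B_{4}/4! · (f^{(3)}(40) − f^{(3)}(12)) = −1/720 · (6.00000 − 6.00000) = 0.00000.

S_2 ≈ 668044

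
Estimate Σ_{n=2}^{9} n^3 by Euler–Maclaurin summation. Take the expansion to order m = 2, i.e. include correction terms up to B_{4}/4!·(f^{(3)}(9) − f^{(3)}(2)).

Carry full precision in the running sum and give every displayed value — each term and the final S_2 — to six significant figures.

The integral term ∫_2^9 x^3 dx = 1636.25.
Endpoint term: (f(2) + f(9))/2 = (8.00000 + 729.000)/2 = 368.500.
Running total after boundary: 2004.75.
Order-1 term: 1/12 · (243.000 − 12.0000) = 19.2500.
Running total after k=1: 2024.00.
Order-2 term: −1/720 · (6.00000 − 6.00000) = 0.00000.

S_2 ≈ 2024.00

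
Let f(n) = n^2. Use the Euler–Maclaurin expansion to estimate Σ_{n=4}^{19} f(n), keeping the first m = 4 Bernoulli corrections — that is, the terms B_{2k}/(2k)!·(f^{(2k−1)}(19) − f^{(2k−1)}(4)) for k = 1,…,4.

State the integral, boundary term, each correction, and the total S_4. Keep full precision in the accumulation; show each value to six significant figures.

Integral: ∫_4^19 x^2 dx = 2265.00.
½[f(4) + f(19)] = ½[16.0000 + 361.000] = 188.500.
Running total after boundary: 2453.50.
Order-1 term: 1/12 · (38.0000 − 8.00000) = 2.50000.
Partial sum through k=1: 2456.00.
Order-2 term: −1/720 · (0.00000 − 0.00000) = 0.00000.
Partial sum through k=2: 2456.00.
Order-3 term: 1/30240 · (0.00000 − 0.00000) = 0.00000.
Partial sum through k=3: 2456.00.
Order-4 term: −1/1209600 · (0.00000 − 0.00000) = 0.00000.

S_4 ≈ 2456.00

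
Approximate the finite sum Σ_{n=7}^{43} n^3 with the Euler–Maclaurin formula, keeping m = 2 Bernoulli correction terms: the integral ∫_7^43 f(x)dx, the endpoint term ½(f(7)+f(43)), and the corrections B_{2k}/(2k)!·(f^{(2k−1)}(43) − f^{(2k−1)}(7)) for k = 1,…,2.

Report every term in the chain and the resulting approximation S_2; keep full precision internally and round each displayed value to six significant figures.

S_2 ≈ 894475

∫_7^43 x^3 dx evaluates to 854100.
½[f(7) + f(43)] = ½[343.000 + 79507.0] = 39925.0.
Integral + boundary = 894025.
Correction k=1: B_{2}/2! · (f^{(1)}(43) − f^{(1)}(7)) = 1/12 · (5547.00 − 147.000) = 450.000.
After k=1: 894475.
Correction k=2: B_{4}/4! · (f^{(3)}(43) − f^{(3)}(7)) = −1/720 · (6.00000 − 6.00000) = 0.00000.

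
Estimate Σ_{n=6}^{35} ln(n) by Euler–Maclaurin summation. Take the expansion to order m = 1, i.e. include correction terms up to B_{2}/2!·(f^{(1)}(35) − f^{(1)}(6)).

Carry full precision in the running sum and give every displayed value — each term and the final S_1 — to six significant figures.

Integral: ∫_6^35 ln(x) dx = 84.6866.
Endpoint term: (f(6) + f(35))/2 = (1.79176 + 3.55535)/2 = 2.67355.
Running total after boundary: 87.3602.
Order-1 term: 1/12 · (0.0285714 − 0.166667) = -0.0115079.

S_1 ≈ 87.3487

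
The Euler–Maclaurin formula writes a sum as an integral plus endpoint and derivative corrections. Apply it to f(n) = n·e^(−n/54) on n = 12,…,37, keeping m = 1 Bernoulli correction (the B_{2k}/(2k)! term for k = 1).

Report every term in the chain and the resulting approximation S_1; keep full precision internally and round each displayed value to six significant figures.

S_1 ≈ 391.277

Integral: ∫_12^37 x·e^(−x/54) dx = 377.187.
Boundary: ½(f(12) + f(37)) = ½(9.60885 + 18.6479) = 14.1284.
Integral + boundary = 391.316.
Correction k=1: B_{2}/2! · (f^{(1)}(37) − f^{(1)}(12)) = 1/12 · (0.158666 − 0.622796) = -0.0386775.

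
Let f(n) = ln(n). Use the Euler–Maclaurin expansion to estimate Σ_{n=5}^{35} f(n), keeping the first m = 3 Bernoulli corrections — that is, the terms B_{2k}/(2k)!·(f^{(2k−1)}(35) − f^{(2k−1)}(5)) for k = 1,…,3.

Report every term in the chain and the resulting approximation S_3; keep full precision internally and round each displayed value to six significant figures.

∫_5^35 ln(x) dx evaluates to 86.3900.
½[f(5) + f(35)] = ½[1.60944 + 3.55535] = 2.58239.
Integral + boundary = 88.9724.
k=1: B_{2}/(2)! × [f^{(1)}(35) − f^{(1)}(5)] = 1/12 × (0.0285714 − 0.200000) = -0.0142857.
Running total after k=1: 88.9581.
k=2: B_{4}/(4)! × [f^{(3)}(35) − f^{(3)}(5)] = −1/720 × (4.66472e-05 − 0.0160000) = 2.21574e-05.
Running total after k=2: 88.9581.
k=3: B_{6}/(6)! × [f^{(5)}(35) − f^{(5)}(5)] = 1/30240 × (4.56952e-07 − 0.00768000) = -2.53953e-07.

S_3 ≈ 88.9581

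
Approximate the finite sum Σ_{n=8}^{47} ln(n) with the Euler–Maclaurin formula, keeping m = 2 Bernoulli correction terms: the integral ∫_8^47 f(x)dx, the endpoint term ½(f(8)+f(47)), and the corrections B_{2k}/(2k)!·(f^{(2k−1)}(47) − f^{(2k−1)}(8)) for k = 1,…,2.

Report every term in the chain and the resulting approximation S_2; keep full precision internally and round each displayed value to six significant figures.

Integral: ∫_8^47 ln(x) dx = 125.321.
½[f(8) + f(47)] = ½[2.07944 + 3.85015] = 2.96479.
Running total after boundary: 128.286.
Correction k=1: B_{2}/2! · (f^{(1)}(47) − f^{(1)}(8)) = 1/12 · (0.0212766 − 0.125000) = -0.00864362.
Partial sum through k=1: 128.278.
Correction k=2: B_{4}/4! · (f^{(3)}(47) − f^{(3)}(8)) = −1/720 · (1.92636e-05 − 0.00390625) = 5.39859e-06.

S_2 ≈ 128.278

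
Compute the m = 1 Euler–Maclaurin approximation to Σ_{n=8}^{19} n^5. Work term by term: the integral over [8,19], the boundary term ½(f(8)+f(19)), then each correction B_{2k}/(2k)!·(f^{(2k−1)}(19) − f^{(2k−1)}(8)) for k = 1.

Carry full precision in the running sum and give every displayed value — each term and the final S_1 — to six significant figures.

∫_8^19 x^5 dx evaluates to 7.79729e+06.
Boundary: ½(f(8) + f(19)) = ½(32768.0 + 2.47610e+06) = 1.25443e+06.
Running total after boundary: 9.05172e+06.
Correction k=1: B_{2}/2! · (f^{(1)}(19) − f^{(1)}(8)) = 1/12 · (651605 − 20480.0) = 52593.8.

S_1 ≈ 9.10432e+06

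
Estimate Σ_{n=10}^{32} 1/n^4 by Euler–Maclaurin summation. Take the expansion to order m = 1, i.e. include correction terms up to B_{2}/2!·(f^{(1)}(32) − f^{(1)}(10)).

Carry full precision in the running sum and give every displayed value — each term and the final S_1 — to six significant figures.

∫_10^32 1/x^4 dx evaluates to 0.000323161.
Endpoint term: (f(10) + f(32))/2 = (0.000100000 + 9.53674e-07)/2 = 5.04768e-05.
Integral + boundary = 0.000373638.
k=1: B_{2}/(2)! × [f^{(1)}(32) − f^{(1)}(10)] = 1/12 × (-1.19209e-07 − (-4.00000e-05)) = 3.32340e-06.

S_1 ≈ 0.000376961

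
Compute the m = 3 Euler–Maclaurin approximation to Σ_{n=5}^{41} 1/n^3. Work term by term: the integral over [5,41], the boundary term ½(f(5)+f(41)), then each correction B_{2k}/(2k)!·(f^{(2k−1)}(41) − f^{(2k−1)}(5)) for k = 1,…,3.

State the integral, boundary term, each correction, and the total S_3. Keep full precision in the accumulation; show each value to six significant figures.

S_3 ≈ 0.0241046

The integral term ∫_5^41 1/x^3 dx = 0.0197026.
Boundary: ½(f(5) + f(41)) = ½(0.00800000 + 1.45094e-05) = 0.00400725.
Integral + boundary = 0.0237098.
Order-1 term: 1/12 · (-1.06166e-06 − (-0.00480000)) = 0.000399912.
Partial sum through k=1: 0.0241097.
Order-2 term: −1/720 · (-1.26313e-08 − (-0.00384000)) = -5.33332e-06.
Partial sum through k=2: 0.0241044.
Order-3 term: 1/30240 · (-3.15595e-10 − (-0.00645120)) = 2.13333e-07.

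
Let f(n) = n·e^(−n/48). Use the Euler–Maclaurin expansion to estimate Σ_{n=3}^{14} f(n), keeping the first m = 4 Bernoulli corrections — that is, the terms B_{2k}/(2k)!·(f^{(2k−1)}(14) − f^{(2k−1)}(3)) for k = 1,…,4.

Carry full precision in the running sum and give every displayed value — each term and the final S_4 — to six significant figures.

The integral term ∫_3^14 x·e^(−x/48) dx = 76.5591.
Endpoint term: (f(3) + f(14))/2 = (2.81824 + 10.4582)/2 = 6.63824.
So far: 83.1973.
k=1: B_{2}/(2)! × [f^{(1)}(14) − f^{(1)}(3)] = 1/12 × (0.529137 − 0.880700) = -0.0292969.
After k=1: 83.1680.
k=2: B_{4}/(4)! × [f^{(3)}(14) − f^{(3)}(3)] = −1/720 × (0.000878113 − 0.00119771) = 4.43886e-07.
After k=2: 83.1680.
k=3: B_{6}/(6)! × [f^{(5)}(14) − f^{(5)}(3)] = 1/30240 × (6.62572e-07 − 8.73773e-07) = -6.98417e-12.
After k=3: 83.1680.
k=4: B_{8}/(8)! × [f^{(7)}(14) − f^{(7)}(3)] = −1/1209600 × (4.09730e-10 − 5.32859e-10) = 1.01793e-16.

S_4 ≈ 83.1680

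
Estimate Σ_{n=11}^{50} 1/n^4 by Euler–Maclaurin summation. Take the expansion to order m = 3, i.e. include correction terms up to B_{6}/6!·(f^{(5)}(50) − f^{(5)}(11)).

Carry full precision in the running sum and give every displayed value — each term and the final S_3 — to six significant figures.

Integral: ∫_11^50 1/x^4 dx = 0.000247772.
½[f(11) + f(50)] = ½[6.83013e-05 + 1.60000e-07] = 3.42307e-05.
Integral + boundary = 0.000282002.
Order-1 term: 1/12 · (-1.28000e-08 − (-2.48369e-05)) = 2.06867e-06.
Running total after k=1: 0.000284071.
Order-2 term: −1/720 · (-1.53600e-10 − (-6.15790e-06)) = -8.55242e-09.
Running total after k=2: 0.000284062.
Order-3 term: 1/30240 · (-3.44064e-12 − (-2.84994e-06)) = 9.42438e-11.

S_3 ≈ 0.000284062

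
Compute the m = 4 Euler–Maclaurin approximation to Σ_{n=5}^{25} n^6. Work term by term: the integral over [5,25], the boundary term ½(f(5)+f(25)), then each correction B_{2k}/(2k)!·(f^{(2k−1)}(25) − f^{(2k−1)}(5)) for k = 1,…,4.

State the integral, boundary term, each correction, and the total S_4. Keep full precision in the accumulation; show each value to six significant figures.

S_4 ≈ 9.98876e+08

The integral term ∫_5^25 x^6 dx = 8.71920e+08.
½[f(5) + f(25)] = ½[15625.0 + 2.44141e+08] = 1.22078e+08.
So far: 9.93998e+08.
Order-1 term: 1/12 · (5.85938e+07 − 18750.0) = 4.88125e+06.
After k=1: 9.98879e+08.
Order-2 term: −1/720 · (1.87500e+06 − 15000.0) = -2583.33.
After k=2: 9.98876e+08.
Order-3 term: 1/30240 · (18000.0 − 3600.00) = 0.476190.
After k=3: 9.98876e+08.
Order-4 term: −1/1209600 · (0.00000 − 0.00000) = 0.00000.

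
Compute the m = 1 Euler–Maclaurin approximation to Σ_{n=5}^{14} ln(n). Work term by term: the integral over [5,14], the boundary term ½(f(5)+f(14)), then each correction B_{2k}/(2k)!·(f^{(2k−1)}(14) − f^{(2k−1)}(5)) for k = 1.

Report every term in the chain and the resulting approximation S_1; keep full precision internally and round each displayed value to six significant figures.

S_1 ≈ 22.0131

The integral term ∫_5^14 ln(x) dx = 19.8996.
½[f(5) + f(14)] = ½[1.60944 + 2.63906] = 2.12425.
Integral + boundary = 22.0239.
Correction k=1: B_{2}/2! · (f^{(1)}(14) − f^{(1)}(5)) = 1/12 · (0.0714286 − 0.200000) = -0.0107143.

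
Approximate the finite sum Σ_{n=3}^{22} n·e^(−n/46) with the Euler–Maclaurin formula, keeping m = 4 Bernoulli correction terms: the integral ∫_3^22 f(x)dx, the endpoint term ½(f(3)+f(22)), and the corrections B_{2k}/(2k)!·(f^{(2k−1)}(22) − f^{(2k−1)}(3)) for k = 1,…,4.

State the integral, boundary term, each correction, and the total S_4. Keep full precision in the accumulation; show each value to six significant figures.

Integral: ∫_3^22 x·e^(−x/46) dx = 172.767.
Endpoint term: (f(3) + f(22))/2 = (2.81059 + 13.6369)/2 = 8.22376.
So far: 180.991.
k=1: B_{2}/(2)! × [f^{(1)}(22) − f^{(1)}(3)] = 1/12 × (0.323405 − 0.875764) = -0.0460299.
Partial sum through k=1: 180.945.
k=2: B_{4}/(4)! × [f^{(3)}(22) − f^{(3)}(3)] = −1/720 × (0.000738718 − 0.00129938) = 7.78700e-07.
Partial sum through k=2: 180.945.
k=3: B_{6}/(6)! × [f^{(5)}(22) − f^{(5)}(3)] = 1/30240 × (6.25991e-07 − 1.03255e-06) = -1.34446e-11.
Partial sum through k=3: 180.945.
k=4: B_{8}/(8)! × [f^{(7)}(22) − f^{(7)}(3)] = −1/1209600 × (4.26688e-10 − 6.85744e-10) = 2.14167e-16.

S_4 ≈ 180.945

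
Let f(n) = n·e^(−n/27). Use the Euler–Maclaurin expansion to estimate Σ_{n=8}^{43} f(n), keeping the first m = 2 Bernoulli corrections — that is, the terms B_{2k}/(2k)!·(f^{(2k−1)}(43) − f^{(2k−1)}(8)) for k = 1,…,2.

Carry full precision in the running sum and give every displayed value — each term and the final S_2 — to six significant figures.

∫_8^43 x·e^(−x/27) dx evaluates to 318.249.
Boundary: ½(f(8) + f(43)) = ½(5.94854 + 8.74610) = 7.34732.
So far: 325.597.
Order-1 term: 1/12 · (-0.120532 − 0.523251) = -0.0536486.
Partial sum through k=1: 325.543.
Order-2 term: −1/720 · (0.000392679 − 0.00275773) = 3.28479e-06.

S_2 ≈ 325.543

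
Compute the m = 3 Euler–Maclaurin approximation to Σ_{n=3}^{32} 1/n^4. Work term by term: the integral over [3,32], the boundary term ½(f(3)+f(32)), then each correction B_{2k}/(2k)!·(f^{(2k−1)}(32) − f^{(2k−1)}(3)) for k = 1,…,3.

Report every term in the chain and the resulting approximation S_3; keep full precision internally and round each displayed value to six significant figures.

S_3 ≈ 0.0198156

Integral: ∫_3^32 1/x^4 dx = 0.0123355.
Endpoint term: (f(3) + f(32))/2 = (0.0123457 + 9.53674e-07)/2 = 0.00617332.
So far: 0.0185088.
Correction k=1: B_{2}/2! · (f^{(1)}(32) − f^{(1)}(3)) = 1/12 · (-1.19209e-07 − (-0.0164609)) = 0.00137173.
Running total after k=1: 0.0198806.
Correction k=2: B_{4}/4! · (f^{(3)}(32) − f^{(3)}(3)) = −1/720 · (-3.49246e-09 − (-0.0548697)) = -7.62079e-05.
Running total after k=2: 0.0198043.
Correction k=3: B_{6}/6! · (f^{(5)}(32) − f^{(5)}(3)) = 1/30240 · (-1.90994e-10 − (-0.341411)) = 1.12901e-05.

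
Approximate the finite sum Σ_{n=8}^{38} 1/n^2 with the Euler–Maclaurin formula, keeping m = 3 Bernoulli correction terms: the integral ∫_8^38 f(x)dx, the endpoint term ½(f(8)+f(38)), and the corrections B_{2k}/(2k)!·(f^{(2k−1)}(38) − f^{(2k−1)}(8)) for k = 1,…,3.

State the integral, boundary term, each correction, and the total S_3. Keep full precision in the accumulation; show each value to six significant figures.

S_3 ≈ 0.107164

Integral: ∫_8^38 1/x^2 dx = 0.0986842.
Boundary: ½(f(8) + f(38)) = ½(0.0156250 + 0.000692521) = 0.00815876.
So far: 0.106843.
Order-1 term: 1/12 · (-3.64485e-05 − (-0.00390625)) = 0.000322483.
Running total after k=1: 0.107165.
Order-2 term: −1/720 · (-3.02896e-07 − (-0.000732422)) = -1.01683e-06.
Running total after k=2: 0.107164.
Order-3 term: 1/30240 · (-6.29285e-09 − (-0.000343323)) = 1.13531e-08.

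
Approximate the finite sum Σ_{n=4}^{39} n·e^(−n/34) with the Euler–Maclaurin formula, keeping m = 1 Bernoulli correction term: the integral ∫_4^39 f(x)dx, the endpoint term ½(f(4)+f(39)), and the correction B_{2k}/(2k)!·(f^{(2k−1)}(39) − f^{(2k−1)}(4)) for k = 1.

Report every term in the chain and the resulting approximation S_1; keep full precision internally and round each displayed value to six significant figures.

S_1 ≈ 368.295

Integral: ∫_4^39 x·e^(−x/34) dx = 360.393.
Endpoint term: (f(4) + f(39))/2 = (3.55604 + 12.3852)/2 = 7.97062.
So far: 368.364.
Order-1 term: 1/12 · (-0.0467014 − 0.784420) = -0.0692601.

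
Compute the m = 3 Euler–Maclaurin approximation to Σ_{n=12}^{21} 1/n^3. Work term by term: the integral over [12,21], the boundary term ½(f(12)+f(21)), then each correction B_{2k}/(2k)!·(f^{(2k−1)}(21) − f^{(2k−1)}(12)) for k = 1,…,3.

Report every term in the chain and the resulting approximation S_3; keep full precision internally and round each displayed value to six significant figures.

The integral term ∫_12^21 1/x^3 dx = 0.00233844.
Boundary: ½(f(12) + f(21)) = ½(0.000578704 + 0.000107980) = 0.000343342.
Running total after boundary: 0.00268178.
Order-1 term: 1/12 · (-1.54257e-05 − (-0.000144676)) = 1.07709e-05.
Running total after k=1: 0.00269255.
Order-2 term: −1/720 · (-6.99577e-07 − (-2.00939e-05)) = -2.69365e-08.
Running total after k=2: 0.00269252.
Order-3 term: 1/30240 · (-6.66264e-08 − (-5.86071e-06)) = 1.91603e-10.

S_3 ≈ 0.00269252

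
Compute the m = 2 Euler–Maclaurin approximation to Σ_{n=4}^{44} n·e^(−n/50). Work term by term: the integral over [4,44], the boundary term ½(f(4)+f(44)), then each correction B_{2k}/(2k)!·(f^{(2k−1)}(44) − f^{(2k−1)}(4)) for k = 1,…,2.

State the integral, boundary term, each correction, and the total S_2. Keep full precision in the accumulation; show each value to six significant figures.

S_2 ≈ 553.839

The integral term ∫_4^44 x·e^(−x/50) dx = 542.934.
½[f(4) + f(44)] = ½[3.69247 + 18.2504] = 10.9715.
Running total after boundary: 553.906.
k=1: B_{2}/(2)! × [f^{(1)}(44) − f^{(1)}(4)] = 1/12 × (0.0497739 − 0.849267) = -0.0666244.
After k=1: 553.839.
k=2: B_{4}/(4)! × [f^{(3)}(44) − f^{(3)}(4)] = −1/720 × (0.000351736 − 0.00107820) = 1.00898e-06.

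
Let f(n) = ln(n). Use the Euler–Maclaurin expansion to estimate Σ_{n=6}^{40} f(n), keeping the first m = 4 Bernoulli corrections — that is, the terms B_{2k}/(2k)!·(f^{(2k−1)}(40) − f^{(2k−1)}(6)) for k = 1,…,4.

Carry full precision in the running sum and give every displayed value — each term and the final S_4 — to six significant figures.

S_4 ≈ 105.533

Integral: ∫_6^40 ln(x) dx = 102.805.
½[f(6) + f(40)] = ½[1.79176 + 3.68888] = 2.74032.
Running total after boundary: 105.545.
Correction k=1: B_{2}/2! · (f^{(1)}(40) − f^{(1)}(6)) = 1/12 · (0.0250000 − 0.166667) = -0.0118056.
After k=1: 105.533.
Correction k=2: B_{4}/4! · (f^{(3)}(40) − f^{(3)}(6)) = −1/720 · (3.12500e-05 − 0.00925926) = 1.28167e-05.
After k=2: 105.533.
Correction k=3: B_{6}/6! · (f^{(5)}(40) − f^{(5)}(6)) = 1/30240 · (2.34375e-07 − 0.00308642) = -1.02056e-07.
After k=3: 105.533.
Correction k=4: B_{8}/8! · (f^{(7)}(40) − f^{(7)}(6)) = −1/1209600 · (4.39453e-09 − 0.00257202) = 2.12633e-09.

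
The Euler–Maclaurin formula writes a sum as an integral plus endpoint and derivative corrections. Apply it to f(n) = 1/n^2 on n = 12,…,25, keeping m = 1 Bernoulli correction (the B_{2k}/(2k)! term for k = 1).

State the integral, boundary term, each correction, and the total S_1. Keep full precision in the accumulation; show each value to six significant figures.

The integral term ∫_12^25 1/x^2 dx = 0.0433333.
Endpoint term: (f(12) + f(25))/2 = (0.00694444 + 0.00160000)/2 = 0.00427222.
Running total after boundary: 0.0476056.
k=1: B_{2}/(2)! × [f^{(1)}(25) − f^{(1)}(12)] = 1/12 × (-0.000128000 − (-0.00115741)) = 8.57840e-05.

S_1 ≈ 0.0476913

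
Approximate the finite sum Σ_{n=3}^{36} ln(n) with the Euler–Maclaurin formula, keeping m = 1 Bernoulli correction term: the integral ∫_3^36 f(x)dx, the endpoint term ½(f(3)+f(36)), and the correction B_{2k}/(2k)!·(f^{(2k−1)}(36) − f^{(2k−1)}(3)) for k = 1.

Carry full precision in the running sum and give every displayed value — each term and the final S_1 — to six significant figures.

S_1 ≈ 95.0264

Integral: ∫_3^36 ln(x) dx = 92.7108.
Boundary: ½(f(3) + f(36)) = ½(1.09861 + 3.58352) = 2.34107.
Integral + boundary = 95.0519.
k=1: B_{2}/(2)! × [f^{(1)}(36) − f^{(1)}(3)] = 1/12 × (0.0277778 − 0.333333) = -0.0254630.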